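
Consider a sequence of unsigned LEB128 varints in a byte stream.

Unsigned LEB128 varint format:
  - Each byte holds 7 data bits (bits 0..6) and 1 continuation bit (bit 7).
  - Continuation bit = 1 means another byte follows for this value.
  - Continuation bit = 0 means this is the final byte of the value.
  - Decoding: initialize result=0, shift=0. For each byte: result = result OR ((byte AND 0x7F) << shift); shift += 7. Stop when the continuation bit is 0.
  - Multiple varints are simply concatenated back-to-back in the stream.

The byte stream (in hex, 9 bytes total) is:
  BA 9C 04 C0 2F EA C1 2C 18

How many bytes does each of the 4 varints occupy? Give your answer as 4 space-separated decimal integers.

  byte[0]=0xBA cont=1 payload=0x3A=58: acc |= 58<<0 -> acc=58 shift=7
  byte[1]=0x9C cont=1 payload=0x1C=28: acc |= 28<<7 -> acc=3642 shift=14
  byte[2]=0x04 cont=0 payload=0x04=4: acc |= 4<<14 -> acc=69178 shift=21 [end]
Varint 1: bytes[0:3] = BA 9C 04 -> value 69178 (3 byte(s))
  byte[3]=0xC0 cont=1 payload=0x40=64: acc |= 64<<0 -> acc=64 shift=7
  byte[4]=0x2F cont=0 payload=0x2F=47: acc |= 47<<7 -> acc=6080 shift=14 [end]
Varint 2: bytes[3:5] = C0 2F -> value 6080 (2 byte(s))
  byte[5]=0xEA cont=1 payload=0x6A=106: acc |= 106<<0 -> acc=106 shift=7
  byte[6]=0xC1 cont=1 payload=0x41=65: acc |= 65<<7 -> acc=8426 shift=14
  byte[7]=0x2C cont=0 payload=0x2C=44: acc |= 44<<14 -> acc=729322 shift=21 [end]
Varint 3: bytes[5:8] = EA C1 2C -> value 729322 (3 byte(s))
  byte[8]=0x18 cont=0 payload=0x18=24: acc |= 24<<0 -> acc=24 shift=7 [end]
Varint 4: bytes[8:9] = 18 -> value 24 (1 byte(s))

Answer: 3 2 3 1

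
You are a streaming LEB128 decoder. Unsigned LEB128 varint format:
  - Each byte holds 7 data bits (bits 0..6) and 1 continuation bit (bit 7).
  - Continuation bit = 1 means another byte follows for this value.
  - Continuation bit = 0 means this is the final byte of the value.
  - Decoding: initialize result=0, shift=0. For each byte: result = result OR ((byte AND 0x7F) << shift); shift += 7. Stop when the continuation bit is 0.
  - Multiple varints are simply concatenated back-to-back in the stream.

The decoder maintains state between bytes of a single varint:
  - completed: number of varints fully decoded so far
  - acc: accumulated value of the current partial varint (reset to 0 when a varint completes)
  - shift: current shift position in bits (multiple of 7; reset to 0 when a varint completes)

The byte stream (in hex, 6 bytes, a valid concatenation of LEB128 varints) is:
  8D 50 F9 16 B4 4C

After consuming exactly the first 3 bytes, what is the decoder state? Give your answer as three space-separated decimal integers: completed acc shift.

Answer: 1 121 7

Derivation:
byte[0]=0x8D cont=1 payload=0x0D: acc |= 13<<0 -> completed=0 acc=13 shift=7
byte[1]=0x50 cont=0 payload=0x50: varint #1 complete (value=10253); reset -> completed=1 acc=0 shift=0
byte[2]=0xF9 cont=1 payload=0x79: acc |= 121<<0 -> completed=1 acc=121 shift=7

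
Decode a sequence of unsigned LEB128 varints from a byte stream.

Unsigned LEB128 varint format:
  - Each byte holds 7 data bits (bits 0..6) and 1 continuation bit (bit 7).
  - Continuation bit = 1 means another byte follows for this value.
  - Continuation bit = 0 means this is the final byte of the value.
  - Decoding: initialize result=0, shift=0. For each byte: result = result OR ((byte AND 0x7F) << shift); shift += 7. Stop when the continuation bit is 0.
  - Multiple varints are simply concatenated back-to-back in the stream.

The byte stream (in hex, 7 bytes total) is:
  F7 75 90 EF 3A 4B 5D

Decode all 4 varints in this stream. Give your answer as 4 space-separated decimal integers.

  byte[0]=0xF7 cont=1 payload=0x77=119: acc |= 119<<0 -> acc=119 shift=7
  byte[1]=0x75 cont=0 payload=0x75=117: acc |= 117<<7 -> acc=15095 shift=14 [end]
Varint 1: bytes[0:2] = F7 75 -> value 15095 (2 byte(s))
  byte[2]=0x90 cont=1 payload=0x10=16: acc |= 16<<0 -> acc=16 shift=7
  byte[3]=0xEF cont=1 payload=0x6F=111: acc |= 111<<7 -> acc=14224 shift=14
  byte[4]=0x3A cont=0 payload=0x3A=58: acc |= 58<<14 -> acc=964496 shift=21 [end]
Varint 2: bytes[2:5] = 90 EF 3A -> value 964496 (3 byte(s))
  byte[5]=0x4B cont=0 payload=0x4B=75: acc |= 75<<0 -> acc=75 shift=7 [end]
Varint 3: bytes[5:6] = 4B -> value 75 (1 byte(s))
  byte[6]=0x5D cont=0 payload=0x5D=93: acc |= 93<<0 -> acc=93 shift=7 [end]
Varint 4: bytes[6:7] = 5D -> value 93 (1 byte(s))

Answer: 15095 964496 75 93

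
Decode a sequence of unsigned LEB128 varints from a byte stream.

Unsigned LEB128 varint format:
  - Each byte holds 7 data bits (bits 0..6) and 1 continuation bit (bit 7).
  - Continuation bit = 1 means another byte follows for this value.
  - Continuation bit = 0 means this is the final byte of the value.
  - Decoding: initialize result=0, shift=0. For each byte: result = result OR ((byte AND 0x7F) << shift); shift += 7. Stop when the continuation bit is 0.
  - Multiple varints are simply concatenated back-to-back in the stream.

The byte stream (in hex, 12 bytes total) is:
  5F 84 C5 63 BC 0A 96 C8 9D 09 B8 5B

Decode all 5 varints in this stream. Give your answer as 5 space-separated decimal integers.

Answer: 95 1630852 1340 19358742 11704

Derivation:
  byte[0]=0x5F cont=0 payload=0x5F=95: acc |= 95<<0 -> acc=95 shift=7 [end]
Varint 1: bytes[0:1] = 5F -> value 95 (1 byte(s))
  byte[1]=0x84 cont=1 payload=0x04=4: acc |= 4<<0 -> acc=4 shift=7
  byte[2]=0xC5 cont=1 payload=0x45=69: acc |= 69<<7 -> acc=8836 shift=14
  byte[3]=0x63 cont=0 payload=0x63=99: acc |= 99<<14 -> acc=1630852 shift=21 [end]
Varint 2: bytes[1:4] = 84 C5 63 -> value 1630852 (3 byte(s))
  byte[4]=0xBC cont=1 payload=0x3C=60: acc |= 60<<0 -> acc=60 shift=7
  byte[5]=0x0A cont=0 payload=0x0A=10: acc |= 10<<7 -> acc=1340 shift=14 [end]
Varint 3: bytes[4:6] = BC 0A -> value 1340 (2 byte(s))
  byte[6]=0x96 cont=1 payload=0x16=22: acc |= 22<<0 -> acc=22 shift=7
  byte[7]=0xC8 cont=1 payload=0x48=72: acc |= 72<<7 -> acc=9238 shift=14
  byte[8]=0x9D cont=1 payload=0x1D=29: acc |= 29<<14 -> acc=484374 shift=21
  byte[9]=0x09 cont=0 payload=0x09=9: acc |= 9<<21 -> acc=19358742 shift=28 [end]
Varint 4: bytes[6:10] = 96 C8 9D 09 -> value 19358742 (4 byte(s))
  byte[10]=0xB8 cont=1 payload=0x38=56: acc |= 56<<0 -> acc=56 shift=7
  byte[11]=0x5B cont=0 payload=0x5B=91: acc |= 91<<7 -> acc=11704 shift=14 [end]
Varint 5: bytes[10:12] = B8 5B -> value 11704 (2 byte(s))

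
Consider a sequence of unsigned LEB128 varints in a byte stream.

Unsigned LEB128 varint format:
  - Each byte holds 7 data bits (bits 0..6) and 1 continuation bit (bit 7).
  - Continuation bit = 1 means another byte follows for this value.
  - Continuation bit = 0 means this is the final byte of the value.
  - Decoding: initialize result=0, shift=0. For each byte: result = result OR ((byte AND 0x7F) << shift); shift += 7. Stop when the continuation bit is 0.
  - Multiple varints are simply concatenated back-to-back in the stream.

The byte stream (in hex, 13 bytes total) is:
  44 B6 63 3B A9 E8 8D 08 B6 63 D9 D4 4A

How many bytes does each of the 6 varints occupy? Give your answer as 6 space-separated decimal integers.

Answer: 1 2 1 4 2 3

Derivation:
  byte[0]=0x44 cont=0 payload=0x44=68: acc |= 68<<0 -> acc=68 shift=7 [end]
Varint 1: bytes[0:1] = 44 -> value 68 (1 byte(s))
  byte[1]=0xB6 cont=1 payload=0x36=54: acc |= 54<<0 -> acc=54 shift=7
  byte[2]=0x63 cont=0 payload=0x63=99: acc |= 99<<7 -> acc=12726 shift=14 [end]
Varint 2: bytes[1:3] = B6 63 -> value 12726 (2 byte(s))
  byte[3]=0x3B cont=0 payload=0x3B=59: acc |= 59<<0 -> acc=59 shift=7 [end]
Varint 3: bytes[3:4] = 3B -> value 59 (1 byte(s))
  byte[4]=0xA9 cont=1 payload=0x29=41: acc |= 41<<0 -> acc=41 shift=7
  byte[5]=0xE8 cont=1 payload=0x68=104: acc |= 104<<7 -> acc=13353 shift=14
  byte[6]=0x8D cont=1 payload=0x0D=13: acc |= 13<<14 -> acc=226345 shift=21
  byte[7]=0x08 cont=0 payload=0x08=8: acc |= 8<<21 -> acc=17003561 shift=28 [end]
Varint 4: bytes[4:8] = A9 E8 8D 08 -> value 17003561 (4 byte(s))
  byte[8]=0xB6 cont=1 payload=0x36=54: acc |= 54<<0 -> acc=54 shift=7
  byte[9]=0x63 cont=0 payload=0x63=99: acc |= 99<<7 -> acc=12726 shift=14 [end]
Varint 5: bytes[8:10] = B6 63 -> value 12726 (2 byte(s))
  byte[10]=0xD9 cont=1 payload=0x59=89: acc |= 89<<0 -> acc=89 shift=7
  byte[11]=0xD4 cont=1 payload=0x54=84: acc |= 84<<7 -> acc=10841 shift=14
  byte[12]=0x4A cont=0 payload=0x4A=74: acc |= 74<<14 -> acc=1223257 shift=21 [end]
Varint 6: bytes[10:13] = D9 D4 4A -> value 1223257 (3 byte(s))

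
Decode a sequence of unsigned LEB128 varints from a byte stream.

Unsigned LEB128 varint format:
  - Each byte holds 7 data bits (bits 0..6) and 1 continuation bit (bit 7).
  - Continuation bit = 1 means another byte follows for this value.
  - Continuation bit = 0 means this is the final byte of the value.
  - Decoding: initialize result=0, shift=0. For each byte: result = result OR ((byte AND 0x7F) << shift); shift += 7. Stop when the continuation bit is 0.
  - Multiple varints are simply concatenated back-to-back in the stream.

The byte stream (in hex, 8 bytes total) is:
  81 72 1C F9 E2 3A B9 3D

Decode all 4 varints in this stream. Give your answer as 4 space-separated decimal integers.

Answer: 14593 28 962937 7865

Derivation:
  byte[0]=0x81 cont=1 payload=0x01=1: acc |= 1<<0 -> acc=1 shift=7
  byte[1]=0x72 cont=0 payload=0x72=114: acc |= 114<<7 -> acc=14593 shift=14 [end]
Varint 1: bytes[0:2] = 81 72 -> value 14593 (2 byte(s))
  byte[2]=0x1C cont=0 payload=0x1C=28: acc |= 28<<0 -> acc=28 shift=7 [end]
Varint 2: bytes[2:3] = 1C -> value 28 (1 byte(s))
  byte[3]=0xF9 cont=1 payload=0x79=121: acc |= 121<<0 -> acc=121 shift=7
  byte[4]=0xE2 cont=1 payload=0x62=98: acc |= 98<<7 -> acc=12665 shift=14
  byte[5]=0x3A cont=0 payload=0x3A=58: acc |= 58<<14 -> acc=962937 shift=21 [end]
Varint 3: bytes[3:6] = F9 E2 3A -> value 962937 (3 byte(s))
  byte[6]=0xB9 cont=1 payload=0x39=57: acc |= 57<<0 -> acc=57 shift=7
  byte[7]=0x3D cont=0 payload=0x3D=61: acc |= 61<<7 -> acc=7865 shift=14 [end]
Varint 4: bytes[6:8] = B9 3D -> value 7865 (2 byte(s))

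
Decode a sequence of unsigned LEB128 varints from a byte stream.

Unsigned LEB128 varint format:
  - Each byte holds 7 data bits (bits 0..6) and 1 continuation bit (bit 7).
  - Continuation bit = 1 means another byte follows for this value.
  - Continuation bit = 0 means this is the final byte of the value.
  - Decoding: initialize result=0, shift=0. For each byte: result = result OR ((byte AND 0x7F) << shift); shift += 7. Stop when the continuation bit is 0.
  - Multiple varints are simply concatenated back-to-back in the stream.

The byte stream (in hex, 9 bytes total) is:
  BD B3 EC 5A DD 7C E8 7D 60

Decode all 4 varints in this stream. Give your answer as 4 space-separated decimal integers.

Answer: 190519741 15965 16104 96

Derivation:
  byte[0]=0xBD cont=1 payload=0x3D=61: acc |= 61<<0 -> acc=61 shift=7
  byte[1]=0xB3 cont=1 payload=0x33=51: acc |= 51<<7 -> acc=6589 shift=14
  byte[2]=0xEC cont=1 payload=0x6C=108: acc |= 108<<14 -> acc=1776061 shift=21
  byte[3]=0x5A cont=0 payload=0x5A=90: acc |= 90<<21 -> acc=190519741 shift=28 [end]
Varint 1: bytes[0:4] = BD B3 EC 5A -> value 190519741 (4 byte(s))
  byte[4]=0xDD cont=1 payload=0x5D=93: acc |= 93<<0 -> acc=93 shift=7
  byte[5]=0x7C cont=0 payload=0x7C=124: acc |= 124<<7 -> acc=15965 shift=14 [end]
Varint 2: bytes[4:6] = DD 7C -> value 15965 (2 byte(s))
  byte[6]=0xE8 cont=1 payload=0x68=104: acc |= 104<<0 -> acc=104 shift=7
  byte[7]=0x7D cont=0 payload=0x7D=125: acc |= 125<<7 -> acc=16104 shift=14 [end]
Varint 3: bytes[6:8] = E8 7D -> value 16104 (2 byte(s))
  byte[8]=0x60 cont=0 payload=0x60=96: acc |= 96<<0 -> acc=96 shift=7 [end]
Varint 4: bytes[8:9] = 60 -> value 96 (1 byte(s))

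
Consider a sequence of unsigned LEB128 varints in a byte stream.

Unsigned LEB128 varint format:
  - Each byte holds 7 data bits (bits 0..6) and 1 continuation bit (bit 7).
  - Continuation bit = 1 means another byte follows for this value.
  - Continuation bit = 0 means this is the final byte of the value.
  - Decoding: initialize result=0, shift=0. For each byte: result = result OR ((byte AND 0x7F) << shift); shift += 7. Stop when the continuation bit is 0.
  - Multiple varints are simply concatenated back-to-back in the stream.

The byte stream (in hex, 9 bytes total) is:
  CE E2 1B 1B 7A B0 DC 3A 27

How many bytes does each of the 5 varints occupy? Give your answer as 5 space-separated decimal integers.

Answer: 3 1 1 3 1

Derivation:
  byte[0]=0xCE cont=1 payload=0x4E=78: acc |= 78<<0 -> acc=78 shift=7
  byte[1]=0xE2 cont=1 payload=0x62=98: acc |= 98<<7 -> acc=12622 shift=14
  byte[2]=0x1B cont=0 payload=0x1B=27: acc |= 27<<14 -> acc=454990 shift=21 [end]
Varint 1: bytes[0:3] = CE E2 1B -> value 454990 (3 byte(s))
  byte[3]=0x1B cont=0 payload=0x1B=27: acc |= 27<<0 -> acc=27 shift=7 [end]
Varint 2: bytes[3:4] = 1B -> value 27 (1 byte(s))
  byte[4]=0x7A cont=0 payload=0x7A=122: acc |= 122<<0 -> acc=122 shift=7 [end]
Varint 3: bytes[4:5] = 7A -> value 122 (1 byte(s))
  byte[5]=0xB0 cont=1 payload=0x30=48: acc |= 48<<0 -> acc=48 shift=7
  byte[6]=0xDC cont=1 payload=0x5C=92: acc |= 92<<7 -> acc=11824 shift=14
  byte[7]=0x3A cont=0 payload=0x3A=58: acc |= 58<<14 -> acc=962096 shift=21 [end]
Varint 4: bytes[5:8] = B0 DC 3A -> value 962096 (3 byte(s))
  byte[8]=0x27 cont=0 payload=0x27=39: acc |= 39<<0 -> acc=39 shift=7 [end]
Varint 5: bytes[8:9] = 27 -> value 39 (1 byte(s))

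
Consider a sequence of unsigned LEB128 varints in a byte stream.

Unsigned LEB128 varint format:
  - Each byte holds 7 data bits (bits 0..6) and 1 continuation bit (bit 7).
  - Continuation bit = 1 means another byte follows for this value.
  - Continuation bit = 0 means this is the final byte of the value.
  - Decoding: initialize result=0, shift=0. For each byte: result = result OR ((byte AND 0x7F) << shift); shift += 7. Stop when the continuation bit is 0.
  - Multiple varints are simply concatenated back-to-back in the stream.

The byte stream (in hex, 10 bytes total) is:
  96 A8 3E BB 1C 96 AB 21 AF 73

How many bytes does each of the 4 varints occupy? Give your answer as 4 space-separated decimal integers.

Answer: 3 2 3 2

Derivation:
  byte[0]=0x96 cont=1 payload=0x16=22: acc |= 22<<0 -> acc=22 shift=7
  byte[1]=0xA8 cont=1 payload=0x28=40: acc |= 40<<7 -> acc=5142 shift=14
  byte[2]=0x3E cont=0 payload=0x3E=62: acc |= 62<<14 -> acc=1020950 shift=21 [end]
Varint 1: bytes[0:3] = 96 A8 3E -> value 1020950 (3 byte(s))
  byte[3]=0xBB cont=1 payload=0x3B=59: acc |= 59<<0 -> acc=59 shift=7
  byte[4]=0x1C cont=0 payload=0x1C=28: acc |= 28<<7 -> acc=3643 shift=14 [end]
Varint 2: bytes[3:5] = BB 1C -> value 3643 (2 byte(s))
  byte[5]=0x96 cont=1 payload=0x16=22: acc |= 22<<0 -> acc=22 shift=7
  byte[6]=0xAB cont=1 payload=0x2B=43: acc |= 43<<7 -> acc=5526 shift=14
  byte[7]=0x21 cont=0 payload=0x21=33: acc |= 33<<14 -> acc=546198 shift=21 [end]
Varint 3: bytes[5:8] = 96 AB 21 -> value 546198 (3 byte(s))
  byte[8]=0xAF cont=1 payload=0x2F=47: acc |= 47<<0 -> acc=47 shift=7
  byte[9]=0x73 cont=0 payload=0x73=115: acc |= 115<<7 -> acc=14767 shift=14 [end]
Varint 4: bytes[8:10] = AF 73 -> value 14767 (2 byte(s))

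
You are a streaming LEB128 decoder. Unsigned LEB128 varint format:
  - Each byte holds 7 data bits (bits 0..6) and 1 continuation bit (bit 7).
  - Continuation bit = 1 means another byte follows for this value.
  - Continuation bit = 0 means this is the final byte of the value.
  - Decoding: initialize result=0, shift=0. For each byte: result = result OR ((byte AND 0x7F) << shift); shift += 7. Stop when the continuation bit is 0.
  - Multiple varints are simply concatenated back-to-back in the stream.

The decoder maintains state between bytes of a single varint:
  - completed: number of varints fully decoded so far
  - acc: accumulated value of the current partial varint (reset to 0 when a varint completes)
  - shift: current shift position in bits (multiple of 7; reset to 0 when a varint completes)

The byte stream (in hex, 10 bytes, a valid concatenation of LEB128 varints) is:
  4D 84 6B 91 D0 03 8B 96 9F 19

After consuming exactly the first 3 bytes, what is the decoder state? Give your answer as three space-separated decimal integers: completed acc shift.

Answer: 2 0 0

Derivation:
byte[0]=0x4D cont=0 payload=0x4D: varint #1 complete (value=77); reset -> completed=1 acc=0 shift=0
byte[1]=0x84 cont=1 payload=0x04: acc |= 4<<0 -> completed=1 acc=4 shift=7
byte[2]=0x6B cont=0 payload=0x6B: varint #2 complete (value=13700); reset -> completed=2 acc=0 shift=0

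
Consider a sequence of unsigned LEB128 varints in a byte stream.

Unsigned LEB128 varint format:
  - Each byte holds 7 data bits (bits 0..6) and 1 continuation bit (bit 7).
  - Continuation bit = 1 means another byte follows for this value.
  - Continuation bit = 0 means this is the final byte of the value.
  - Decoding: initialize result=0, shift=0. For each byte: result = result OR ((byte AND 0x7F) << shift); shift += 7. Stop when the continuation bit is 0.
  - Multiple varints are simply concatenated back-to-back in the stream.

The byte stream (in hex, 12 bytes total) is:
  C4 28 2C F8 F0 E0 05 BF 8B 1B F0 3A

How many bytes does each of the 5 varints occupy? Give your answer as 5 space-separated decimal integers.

  byte[0]=0xC4 cont=1 payload=0x44=68: acc |= 68<<0 -> acc=68 shift=7
  byte[1]=0x28 cont=0 payload=0x28=40: acc |= 40<<7 -> acc=5188 shift=14 [end]
Varint 1: bytes[0:2] = C4 28 -> value 5188 (2 byte(s))
  byte[2]=0x2C cont=0 payload=0x2C=44: acc |= 44<<0 -> acc=44 shift=7 [end]
Varint 2: bytes[2:3] = 2C -> value 44 (1 byte(s))
  byte[3]=0xF8 cont=1 payload=0x78=120: acc |= 120<<0 -> acc=120 shift=7
  byte[4]=0xF0 cont=1 payload=0x70=112: acc |= 112<<7 -> acc=14456 shift=14
  byte[5]=0xE0 cont=1 payload=0x60=96: acc |= 96<<14 -> acc=1587320 shift=21
  byte[6]=0x05 cont=0 payload=0x05=5: acc |= 5<<21 -> acc=12073080 shift=28 [end]
Varint 3: bytes[3:7] = F8 F0 E0 05 -> value 12073080 (4 byte(s))
  byte[7]=0xBF cont=1 payload=0x3F=63: acc |= 63<<0 -> acc=63 shift=7
  byte[8]=0x8B cont=1 payload=0x0B=11: acc |= 11<<7 -> acc=1471 shift=14
  byte[9]=0x1B cont=0 payload=0x1B=27: acc |= 27<<14 -> acc=443839 shift=21 [end]
Varint 4: bytes[7:10] = BF 8B 1B -> value 443839 (3 byte(s))
  byte[10]=0xF0 cont=1 payload=0x70=112: acc |= 112<<0 -> acc=112 shift=7
  byte[11]=0x3A cont=0 payload=0x3A=58: acc |= 58<<7 -> acc=7536 shift=14 [end]
Varint 5: bytes[10:12] = F0 3A -> value 7536 (2 byte(s))

Answer: 2 1 4 3 2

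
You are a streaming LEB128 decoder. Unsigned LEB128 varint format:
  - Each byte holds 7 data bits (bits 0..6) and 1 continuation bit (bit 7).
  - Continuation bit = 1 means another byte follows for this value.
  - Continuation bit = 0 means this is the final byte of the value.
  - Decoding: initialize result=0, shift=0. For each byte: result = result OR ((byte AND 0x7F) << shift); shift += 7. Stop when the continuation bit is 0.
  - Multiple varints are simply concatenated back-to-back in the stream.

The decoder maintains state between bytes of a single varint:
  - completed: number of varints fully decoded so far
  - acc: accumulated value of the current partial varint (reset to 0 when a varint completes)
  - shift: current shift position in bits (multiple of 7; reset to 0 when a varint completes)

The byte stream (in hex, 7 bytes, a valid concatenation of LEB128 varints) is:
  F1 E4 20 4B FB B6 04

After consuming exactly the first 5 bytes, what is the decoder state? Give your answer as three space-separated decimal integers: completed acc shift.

byte[0]=0xF1 cont=1 payload=0x71: acc |= 113<<0 -> completed=0 acc=113 shift=7
byte[1]=0xE4 cont=1 payload=0x64: acc |= 100<<7 -> completed=0 acc=12913 shift=14
byte[2]=0x20 cont=0 payload=0x20: varint #1 complete (value=537201); reset -> completed=1 acc=0 shift=0
byte[3]=0x4B cont=0 payload=0x4B: varint #2 complete (value=75); reset -> completed=2 acc=0 shift=0
byte[4]=0xFB cont=1 payload=0x7B: acc |= 123<<0 -> completed=2 acc=123 shift=7

Answer: 2 123 7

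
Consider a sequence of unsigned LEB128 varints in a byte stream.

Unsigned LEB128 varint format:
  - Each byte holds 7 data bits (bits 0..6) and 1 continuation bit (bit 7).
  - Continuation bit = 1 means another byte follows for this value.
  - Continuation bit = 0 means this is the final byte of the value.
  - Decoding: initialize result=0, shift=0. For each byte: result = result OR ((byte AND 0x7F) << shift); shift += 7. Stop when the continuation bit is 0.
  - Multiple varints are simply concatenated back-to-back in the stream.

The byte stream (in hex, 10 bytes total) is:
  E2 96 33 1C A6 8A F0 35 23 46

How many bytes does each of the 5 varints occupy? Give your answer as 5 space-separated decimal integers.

Answer: 3 1 4 1 1

Derivation:
  byte[0]=0xE2 cont=1 payload=0x62=98: acc |= 98<<0 -> acc=98 shift=7
  byte[1]=0x96 cont=1 payload=0x16=22: acc |= 22<<7 -> acc=2914 shift=14
  byte[2]=0x33 cont=0 payload=0x33=51: acc |= 51<<14 -> acc=838498 shift=21 [end]
Varint 1: bytes[0:3] = E2 96 33 -> value 838498 (3 byte(s))
  byte[3]=0x1C cont=0 payload=0x1C=28: acc |= 28<<0 -> acc=28 shift=7 [end]
Varint 2: bytes[3:4] = 1C -> value 28 (1 byte(s))
  byte[4]=0xA6 cont=1 payload=0x26=38: acc |= 38<<0 -> acc=38 shift=7
  byte[5]=0x8A cont=1 payload=0x0A=10: acc |= 10<<7 -> acc=1318 shift=14
  byte[6]=0xF0 cont=1 payload=0x70=112: acc |= 112<<14 -> acc=1836326 shift=21
  byte[7]=0x35 cont=0 payload=0x35=53: acc |= 53<<21 -> acc=112985382 shift=28 [end]
Varint 3: bytes[4:8] = A6 8A F0 35 -> value 112985382 (4 byte(s))
  byte[8]=0x23 cont=0 payload=0x23=35: acc |= 35<<0 -> acc=35 shift=7 [end]
Varint 4: bytes[8:9] = 23 -> value 35 (1 byte(s))
  byte[9]=0x46 cont=0 payload=0x46=70: acc |= 70<<0 -> acc=70 shift=7 [end]
Varint 5: bytes[9:10] = 46 -> value 70 (1 byte(s))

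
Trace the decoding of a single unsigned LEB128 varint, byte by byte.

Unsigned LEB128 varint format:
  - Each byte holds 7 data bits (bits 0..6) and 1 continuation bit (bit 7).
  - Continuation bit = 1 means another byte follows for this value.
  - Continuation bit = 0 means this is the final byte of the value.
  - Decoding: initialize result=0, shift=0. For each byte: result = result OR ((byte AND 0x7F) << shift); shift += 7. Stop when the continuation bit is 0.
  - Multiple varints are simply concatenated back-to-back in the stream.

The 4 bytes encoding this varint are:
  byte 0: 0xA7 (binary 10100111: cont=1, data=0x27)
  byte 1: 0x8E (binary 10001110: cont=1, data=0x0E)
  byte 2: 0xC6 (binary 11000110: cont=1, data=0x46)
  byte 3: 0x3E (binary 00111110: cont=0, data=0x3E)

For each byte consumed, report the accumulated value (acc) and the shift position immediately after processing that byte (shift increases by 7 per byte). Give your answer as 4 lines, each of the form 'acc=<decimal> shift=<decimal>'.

Answer: acc=39 shift=7
acc=1831 shift=14
acc=1148711 shift=21
acc=131172135 shift=28

Derivation:
byte 0=0xA7: payload=0x27=39, contrib = 39<<0 = 39; acc -> 39, shift -> 7
byte 1=0x8E: payload=0x0E=14, contrib = 14<<7 = 1792; acc -> 1831, shift -> 14
byte 2=0xC6: payload=0x46=70, contrib = 70<<14 = 1146880; acc -> 1148711, shift -> 21
byte 3=0x3E: payload=0x3E=62, contrib = 62<<21 = 130023424; acc -> 131172135, shift -> 28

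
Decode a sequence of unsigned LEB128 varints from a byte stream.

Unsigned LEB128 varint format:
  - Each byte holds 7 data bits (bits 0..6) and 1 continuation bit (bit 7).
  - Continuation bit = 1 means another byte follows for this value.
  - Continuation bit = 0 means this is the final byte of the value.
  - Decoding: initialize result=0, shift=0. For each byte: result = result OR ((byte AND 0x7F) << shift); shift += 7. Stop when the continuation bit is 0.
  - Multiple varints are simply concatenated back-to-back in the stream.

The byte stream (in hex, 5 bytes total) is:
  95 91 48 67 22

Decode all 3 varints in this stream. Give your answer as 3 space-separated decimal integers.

Answer: 1181845 103 34

Derivation:
  byte[0]=0x95 cont=1 payload=0x15=21: acc |= 21<<0 -> acc=21 shift=7
  byte[1]=0x91 cont=1 payload=0x11=17: acc |= 17<<7 -> acc=2197 shift=14
  byte[2]=0x48 cont=0 payload=0x48=72: acc |= 72<<14 -> acc=1181845 shift=21 [end]
Varint 1: bytes[0:3] = 95 91 48 -> value 1181845 (3 byte(s))
  byte[3]=0x67 cont=0 payload=0x67=103: acc |= 103<<0 -> acc=103 shift=7 [end]
Varint 2: bytes[3:4] = 67 -> value 103 (1 byte(s))
  byte[4]=0x22 cont=0 payload=0x22=34: acc |= 34<<0 -> acc=34 shift=7 [end]
Varint 3: bytes[4:5] = 22 -> value 34 (1 byte(s))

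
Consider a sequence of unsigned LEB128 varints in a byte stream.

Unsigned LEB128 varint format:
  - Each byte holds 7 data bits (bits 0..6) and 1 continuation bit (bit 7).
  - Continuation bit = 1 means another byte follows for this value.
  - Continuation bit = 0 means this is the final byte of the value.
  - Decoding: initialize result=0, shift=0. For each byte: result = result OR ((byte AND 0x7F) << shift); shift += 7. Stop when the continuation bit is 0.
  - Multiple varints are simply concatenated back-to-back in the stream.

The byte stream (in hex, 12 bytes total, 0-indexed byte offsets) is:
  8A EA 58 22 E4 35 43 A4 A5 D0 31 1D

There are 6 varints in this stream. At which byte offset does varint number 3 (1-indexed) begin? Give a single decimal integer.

Answer: 4

Derivation:
  byte[0]=0x8A cont=1 payload=0x0A=10: acc |= 10<<0 -> acc=10 shift=7
  byte[1]=0xEA cont=1 payload=0x6A=106: acc |= 106<<7 -> acc=13578 shift=14
  byte[2]=0x58 cont=0 payload=0x58=88: acc |= 88<<14 -> acc=1455370 shift=21 [end]
Varint 1: bytes[0:3] = 8A EA 58 -> value 1455370 (3 byte(s))
  byte[3]=0x22 cont=0 payload=0x22=34: acc |= 34<<0 -> acc=34 shift=7 [end]
Varint 2: bytes[3:4] = 22 -> value 34 (1 byte(s))
  byte[4]=0xE4 cont=1 payload=0x64=100: acc |= 100<<0 -> acc=100 shift=7
  byte[5]=0x35 cont=0 payload=0x35=53: acc |= 53<<7 -> acc=6884 shift=14 [end]
Varint 3: bytes[4:6] = E4 35 -> value 6884 (2 byte(s))
  byte[6]=0x43 cont=0 payload=0x43=67: acc |= 67<<0 -> acc=67 shift=7 [end]
Varint 4: bytes[6:7] = 43 -> value 67 (1 byte(s))
  byte[7]=0xA4 cont=1 payload=0x24=36: acc |= 36<<0 -> acc=36 shift=7
  byte[8]=0xA5 cont=1 payload=0x25=37: acc |= 37<<7 -> acc=4772 shift=14
  byte[9]=0xD0 cont=1 payload=0x50=80: acc |= 80<<14 -> acc=1315492 shift=21
  byte[10]=0x31 cont=0 payload=0x31=49: acc |= 49<<21 -> acc=104075940 shift=28 [end]
Varint 5: bytes[7:11] = A4 A5 D0 31 -> value 104075940 (4 byte(s))
  byte[11]=0x1D cont=0 payload=0x1D=29: acc |= 29<<0 -> acc=29 shift=7 [end]
Varint 6: bytes[11:12] = 1D -> value 29 (1 byte(s))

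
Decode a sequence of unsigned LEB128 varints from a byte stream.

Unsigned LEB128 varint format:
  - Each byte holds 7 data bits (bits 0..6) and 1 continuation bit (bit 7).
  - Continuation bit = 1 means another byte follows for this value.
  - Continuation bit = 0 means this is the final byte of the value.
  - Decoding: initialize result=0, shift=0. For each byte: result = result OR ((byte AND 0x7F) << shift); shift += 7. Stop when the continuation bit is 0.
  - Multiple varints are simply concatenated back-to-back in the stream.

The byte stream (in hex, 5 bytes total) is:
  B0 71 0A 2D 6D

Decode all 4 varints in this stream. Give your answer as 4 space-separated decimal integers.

Answer: 14512 10 45 109

Derivation:
  byte[0]=0xB0 cont=1 payload=0x30=48: acc |= 48<<0 -> acc=48 shift=7
  byte[1]=0x71 cont=0 payload=0x71=113: acc |= 113<<7 -> acc=14512 shift=14 [end]
Varint 1: bytes[0:2] = B0 71 -> value 14512 (2 byte(s))
  byte[2]=0x0A cont=0 payload=0x0A=10: acc |= 10<<0 -> acc=10 shift=7 [end]
Varint 2: bytes[2:3] = 0A -> value 10 (1 byte(s))
  byte[3]=0x2D cont=0 payload=0x2D=45: acc |= 45<<0 -> acc=45 shift=7 [end]
Varint 3: bytes[3:4] = 2D -> value 45 (1 byte(s))
  byte[4]=0x6D cont=0 payload=0x6D=109: acc |= 109<<0 -> acc=109 shift=7 [end]
Varint 4: bytes[4:5] = 6D -> value 109 (1 byte(s))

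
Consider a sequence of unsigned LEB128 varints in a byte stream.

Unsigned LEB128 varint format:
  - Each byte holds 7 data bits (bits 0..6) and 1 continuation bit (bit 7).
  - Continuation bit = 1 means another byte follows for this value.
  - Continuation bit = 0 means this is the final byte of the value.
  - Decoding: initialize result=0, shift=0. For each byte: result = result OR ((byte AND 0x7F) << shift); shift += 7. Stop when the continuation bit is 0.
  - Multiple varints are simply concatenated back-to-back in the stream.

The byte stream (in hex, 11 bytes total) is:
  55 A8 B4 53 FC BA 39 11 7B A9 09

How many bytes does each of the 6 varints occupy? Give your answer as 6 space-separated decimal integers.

Answer: 1 3 3 1 1 2

Derivation:
  byte[0]=0x55 cont=0 payload=0x55=85: acc |= 85<<0 -> acc=85 shift=7 [end]
Varint 1: bytes[0:1] = 55 -> value 85 (1 byte(s))
  byte[1]=0xA8 cont=1 payload=0x28=40: acc |= 40<<0 -> acc=40 shift=7
  byte[2]=0xB4 cont=1 payload=0x34=52: acc |= 52<<7 -> acc=6696 shift=14
  byte[3]=0x53 cont=0 payload=0x53=83: acc |= 83<<14 -> acc=1366568 shift=21 [end]
Varint 2: bytes[1:4] = A8 B4 53 -> value 1366568 (3 byte(s))
  byte[4]=0xFC cont=1 payload=0x7C=124: acc |= 124<<0 -> acc=124 shift=7
  byte[5]=0xBA cont=1 payload=0x3A=58: acc |= 58<<7 -> acc=7548 shift=14
  byte[6]=0x39 cont=0 payload=0x39=57: acc |= 57<<14 -> acc=941436 shift=21 [end]
Varint 3: bytes[4:7] = FC BA 39 -> value 941436 (3 byte(s))
  byte[7]=0x11 cont=0 payload=0x11=17: acc |= 17<<0 -> acc=17 shift=7 [end]
Varint 4: bytes[7:8] = 11 -> value 17 (1 byte(s))
  byte[8]=0x7B cont=0 payload=0x7B=123: acc |= 123<<0 -> acc=123 shift=7 [end]
Varint 5: bytes[8:9] = 7B -> value 123 (1 byte(s))
  byte[9]=0xA9 cont=1 payload=0x29=41: acc |= 41<<0 -> acc=41 shift=7
  byte[10]=0x09 cont=0 payload=0x09=9: acc |= 9<<7 -> acc=1193 shift=14 [end]
Varint 6: bytes[9:11] = A9 09 -> value 1193 (2 byte(s))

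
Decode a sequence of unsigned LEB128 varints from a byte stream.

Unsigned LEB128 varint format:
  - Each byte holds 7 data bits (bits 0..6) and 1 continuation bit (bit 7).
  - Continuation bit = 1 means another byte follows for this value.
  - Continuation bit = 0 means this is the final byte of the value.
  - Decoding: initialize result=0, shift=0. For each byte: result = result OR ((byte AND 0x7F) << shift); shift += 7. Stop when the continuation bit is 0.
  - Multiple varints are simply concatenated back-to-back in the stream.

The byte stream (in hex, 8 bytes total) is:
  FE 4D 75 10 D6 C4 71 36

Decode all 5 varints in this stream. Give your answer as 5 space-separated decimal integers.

Answer: 9982 117 16 1860182 54

Derivation:
  byte[0]=0xFE cont=1 payload=0x7E=126: acc |= 126<<0 -> acc=126 shift=7
  byte[1]=0x4D cont=0 payload=0x4D=77: acc |= 77<<7 -> acc=9982 shift=14 [end]
Varint 1: bytes[0:2] = FE 4D -> value 9982 (2 byte(s))
  byte[2]=0x75 cont=0 payload=0x75=117: acc |= 117<<0 -> acc=117 shift=7 [end]
Varint 2: bytes[2:3] = 75 -> value 117 (1 byte(s))
  byte[3]=0x10 cont=0 payload=0x10=16: acc |= 16<<0 -> acc=16 shift=7 [end]
Varint 3: bytes[3:4] = 10 -> value 16 (1 byte(s))
  byte[4]=0xD6 cont=1 payload=0x56=86: acc |= 86<<0 -> acc=86 shift=7
  byte[5]=0xC4 cont=1 payload=0x44=68: acc |= 68<<7 -> acc=8790 shift=14
  byte[6]=0x71 cont=0 payload=0x71=113: acc |= 113<<14 -> acc=1860182 shift=21 [end]
Varint 4: bytes[4:7] = D6 C4 71 -> value 1860182 (3 byte(s))
  byte[7]=0x36 cont=0 payload=0x36=54: acc |= 54<<0 -> acc=54 shift=7 [end]
Varint 5: bytes[7:8] = 36 -> value 54 (1 byte(s))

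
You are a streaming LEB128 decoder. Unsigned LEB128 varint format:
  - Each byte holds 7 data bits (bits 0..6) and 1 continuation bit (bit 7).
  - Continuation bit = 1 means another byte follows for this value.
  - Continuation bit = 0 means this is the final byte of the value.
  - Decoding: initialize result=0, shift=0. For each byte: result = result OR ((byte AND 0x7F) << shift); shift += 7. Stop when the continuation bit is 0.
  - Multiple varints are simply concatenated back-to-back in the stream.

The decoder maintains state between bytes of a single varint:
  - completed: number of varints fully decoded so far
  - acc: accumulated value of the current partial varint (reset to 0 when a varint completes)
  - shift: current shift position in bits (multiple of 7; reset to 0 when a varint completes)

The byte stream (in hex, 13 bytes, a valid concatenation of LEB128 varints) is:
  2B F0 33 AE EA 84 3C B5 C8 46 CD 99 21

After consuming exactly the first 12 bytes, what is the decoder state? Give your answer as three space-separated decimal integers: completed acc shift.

byte[0]=0x2B cont=0 payload=0x2B: varint #1 complete (value=43); reset -> completed=1 acc=0 shift=0
byte[1]=0xF0 cont=1 payload=0x70: acc |= 112<<0 -> completed=1 acc=112 shift=7
byte[2]=0x33 cont=0 payload=0x33: varint #2 complete (value=6640); reset -> completed=2 acc=0 shift=0
byte[3]=0xAE cont=1 payload=0x2E: acc |= 46<<0 -> completed=2 acc=46 shift=7
byte[4]=0xEA cont=1 payload=0x6A: acc |= 106<<7 -> completed=2 acc=13614 shift=14
byte[5]=0x84 cont=1 payload=0x04: acc |= 4<<14 -> completed=2 acc=79150 shift=21
byte[6]=0x3C cont=0 payload=0x3C: varint #3 complete (value=125908270); reset -> completed=3 acc=0 shift=0
byte[7]=0xB5 cont=1 payload=0x35: acc |= 53<<0 -> completed=3 acc=53 shift=7
byte[8]=0xC8 cont=1 payload=0x48: acc |= 72<<7 -> completed=3 acc=9269 shift=14
byte[9]=0x46 cont=0 payload=0x46: varint #4 complete (value=1156149); reset -> completed=4 acc=0 shift=0
byte[10]=0xCD cont=1 payload=0x4D: acc |= 77<<0 -> completed=4 acc=77 shift=7
byte[11]=0x99 cont=1 payload=0x19: acc |= 25<<7 -> completed=4 acc=3277 shift=14

Answer: 4 3277 14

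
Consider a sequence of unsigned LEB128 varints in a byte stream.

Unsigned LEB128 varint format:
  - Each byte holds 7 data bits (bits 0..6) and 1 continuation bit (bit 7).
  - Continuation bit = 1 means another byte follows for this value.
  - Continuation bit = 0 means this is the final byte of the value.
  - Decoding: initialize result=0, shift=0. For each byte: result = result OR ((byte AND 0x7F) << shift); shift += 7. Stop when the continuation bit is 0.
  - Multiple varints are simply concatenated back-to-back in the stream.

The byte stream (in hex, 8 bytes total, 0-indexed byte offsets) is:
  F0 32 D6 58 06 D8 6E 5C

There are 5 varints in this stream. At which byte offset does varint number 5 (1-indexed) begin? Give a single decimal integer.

Answer: 7

Derivation:
  byte[0]=0xF0 cont=1 payload=0x70=112: acc |= 112<<0 -> acc=112 shift=7
  byte[1]=0x32 cont=0 payload=0x32=50: acc |= 50<<7 -> acc=6512 shift=14 [end]
Varint 1: bytes[0:2] = F0 32 -> value 6512 (2 byte(s))
  byte[2]=0xD6 cont=1 payload=0x56=86: acc |= 86<<0 -> acc=86 shift=7
  byte[3]=0x58 cont=0 payload=0x58=88: acc |= 88<<7 -> acc=11350 shift=14 [end]
Varint 2: bytes[2:4] = D6 58 -> value 11350 (2 byte(s))
  byte[4]=0x06 cont=0 payload=0x06=6: acc |= 6<<0 -> acc=6 shift=7 [end]
Varint 3: bytes[4:5] = 06 -> value 6 (1 byte(s))
  byte[5]=0xD8 cont=1 payload=0x58=88: acc |= 88<<0 -> acc=88 shift=7
  byte[6]=0x6E cont=0 payload=0x6E=110: acc |= 110<<7 -> acc=14168 shift=14 [end]
Varint 4: bytes[5:7] = D8 6E -> value 14168 (2 byte(s))
  byte[7]=0x5C cont=0 payload=0x5C=92: acc |= 92<<0 -> acc=92 shift=7 [end]
Varint 5: bytes[7:8] = 5C -> value 92 (1 byte(s))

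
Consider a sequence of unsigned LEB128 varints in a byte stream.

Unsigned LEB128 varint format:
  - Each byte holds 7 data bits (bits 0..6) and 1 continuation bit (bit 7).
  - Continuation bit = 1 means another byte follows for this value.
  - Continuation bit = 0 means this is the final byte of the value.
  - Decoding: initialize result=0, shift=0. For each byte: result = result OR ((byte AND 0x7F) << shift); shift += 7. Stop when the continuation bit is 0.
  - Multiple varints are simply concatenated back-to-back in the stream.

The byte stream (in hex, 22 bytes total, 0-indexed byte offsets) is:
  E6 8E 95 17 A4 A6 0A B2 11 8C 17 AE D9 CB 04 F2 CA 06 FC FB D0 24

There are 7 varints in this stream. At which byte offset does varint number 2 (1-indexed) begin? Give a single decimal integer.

  byte[0]=0xE6 cont=1 payload=0x66=102: acc |= 102<<0 -> acc=102 shift=7
  byte[1]=0x8E cont=1 payload=0x0E=14: acc |= 14<<7 -> acc=1894 shift=14
  byte[2]=0x95 cont=1 payload=0x15=21: acc |= 21<<14 -> acc=345958 shift=21
  byte[3]=0x17 cont=0 payload=0x17=23: acc |= 23<<21 -> acc=48580454 shift=28 [end]
Varint 1: bytes[0:4] = E6 8E 95 17 -> value 48580454 (4 byte(s))
  byte[4]=0xA4 cont=1 payload=0x24=36: acc |= 36<<0 -> acc=36 shift=7
  byte[5]=0xA6 cont=1 payload=0x26=38: acc |= 38<<7 -> acc=4900 shift=14
  byte[6]=0x0A cont=0 payload=0x0A=10: acc |= 10<<14 -> acc=168740 shift=21 [end]
Varint 2: bytes[4:7] = A4 A6 0A -> value 168740 (3 byte(s))
  byte[7]=0xB2 cont=1 payload=0x32=50: acc |= 50<<0 -> acc=50 shift=7
  byte[8]=0x11 cont=0 payload=0x11=17: acc |= 17<<7 -> acc=2226 shift=14 [end]
Varint 3: bytes[7:9] = B2 11 -> value 2226 (2 byte(s))
  byte[9]=0x8C cont=1 payload=0x0C=12: acc |= 12<<0 -> acc=12 shift=7
  byte[10]=0x17 cont=0 payload=0x17=23: acc |= 23<<7 -> acc=2956 shift=14 [end]
Varint 4: bytes[9:11] = 8C 17 -> value 2956 (2 byte(s))
  byte[11]=0xAE cont=1 payload=0x2E=46: acc |= 46<<0 -> acc=46 shift=7
  byte[12]=0xD9 cont=1 payload=0x59=89: acc |= 89<<7 -> acc=11438 shift=14
  byte[13]=0xCB cont=1 payload=0x4B=75: acc |= 75<<14 -> acc=1240238 shift=21
  byte[14]=0x04 cont=0 payload=0x04=4: acc |= 4<<21 -> acc=9628846 shift=28 [end]
Varint 5: bytes[11:15] = AE D9 CB 04 -> value 9628846 (4 byte(s))
  byte[15]=0xF2 cont=1 payload=0x72=114: acc |= 114<<0 -> acc=114 shift=7
  byte[16]=0xCA cont=1 payload=0x4A=74: acc |= 74<<7 -> acc=9586 shift=14
  byte[17]=0x06 cont=0 payload=0x06=6: acc |= 6<<14 -> acc=107890 shift=21 [end]
Varint 6: bytes[15:18] = F2 CA 06 -> value 107890 (3 byte(s))
  byte[18]=0xFC cont=1 payload=0x7C=124: acc |= 124<<0 -> acc=124 shift=7
  byte[19]=0xFB cont=1 payload=0x7B=123: acc |= 123<<7 -> acc=15868 shift=14
  byte[20]=0xD0 cont=1 payload=0x50=80: acc |= 80<<14 -> acc=1326588 shift=21
  byte[21]=0x24 cont=0 payload=0x24=36: acc |= 36<<21 -> acc=76824060 shift=28 [end]
Varint 7: bytes[18:22] = FC FB D0 24 -> value 76824060 (4 byte(s))

Answer: 4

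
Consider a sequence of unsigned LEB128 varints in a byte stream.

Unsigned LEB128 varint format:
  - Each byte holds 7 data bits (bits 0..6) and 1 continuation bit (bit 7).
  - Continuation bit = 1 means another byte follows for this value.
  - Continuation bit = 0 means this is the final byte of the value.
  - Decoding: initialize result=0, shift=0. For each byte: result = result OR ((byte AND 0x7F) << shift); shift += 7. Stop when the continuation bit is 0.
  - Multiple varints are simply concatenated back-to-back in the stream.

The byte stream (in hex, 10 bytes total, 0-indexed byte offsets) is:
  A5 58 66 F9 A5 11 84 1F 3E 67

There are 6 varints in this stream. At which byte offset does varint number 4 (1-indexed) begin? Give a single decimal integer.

Answer: 6

Derivation:
  byte[0]=0xA5 cont=1 payload=0x25=37: acc |= 37<<0 -> acc=37 shift=7
  byte[1]=0x58 cont=0 payload=0x58=88: acc |= 88<<7 -> acc=11301 shift=14 [end]
Varint 1: bytes[0:2] = A5 58 -> value 11301 (2 byte(s))
  byte[2]=0x66 cont=0 payload=0x66=102: acc |= 102<<0 -> acc=102 shift=7 [end]
Varint 2: bytes[2:3] = 66 -> value 102 (1 byte(s))
  byte[3]=0xF9 cont=1 payload=0x79=121: acc |= 121<<0 -> acc=121 shift=7
  byte[4]=0xA5 cont=1 payload=0x25=37: acc |= 37<<7 -> acc=4857 shift=14
  byte[5]=0x11 cont=0 payload=0x11=17: acc |= 17<<14 -> acc=283385 shift=21 [end]
Varint 3: bytes[3:6] = F9 A5 11 -> value 283385 (3 byte(s))
  byte[6]=0x84 cont=1 payload=0x04=4: acc |= 4<<0 -> acc=4 shift=7
  byte[7]=0x1F cont=0 payload=0x1F=31: acc |= 31<<7 -> acc=3972 shift=14 [end]
Varint 4: bytes[6:8] = 84 1F -> value 3972 (2 byte(s))
  byte[8]=0x3E cont=0 payload=0x3E=62: acc |= 62<<0 -> acc=62 shift=7 [end]
Varint 5: bytes[8:9] = 3E -> value 62 (1 byte(s))
  byte[9]=0x67 cont=0 payload=0x67=103: acc |= 103<<0 -> acc=103 shift=7 [end]
Varint 6: bytes[9:10] = 67 -> value 103 (1 byte(s))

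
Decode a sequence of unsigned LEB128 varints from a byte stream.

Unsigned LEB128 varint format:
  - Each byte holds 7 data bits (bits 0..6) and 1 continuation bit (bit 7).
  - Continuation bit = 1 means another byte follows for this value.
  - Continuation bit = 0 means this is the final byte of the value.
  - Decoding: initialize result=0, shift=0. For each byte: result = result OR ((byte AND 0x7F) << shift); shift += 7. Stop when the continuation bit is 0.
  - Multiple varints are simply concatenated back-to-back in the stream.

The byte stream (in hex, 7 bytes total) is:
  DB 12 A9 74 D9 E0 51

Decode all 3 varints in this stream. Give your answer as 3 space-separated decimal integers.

  byte[0]=0xDB cont=1 payload=0x5B=91: acc |= 91<<0 -> acc=91 shift=7
  byte[1]=0x12 cont=0 payload=0x12=18: acc |= 18<<7 -> acc=2395 shift=14 [end]
Varint 1: bytes[0:2] = DB 12 -> value 2395 (2 byte(s))
  byte[2]=0xA9 cont=1 payload=0x29=41: acc |= 41<<0 -> acc=41 shift=7
  byte[3]=0x74 cont=0 payload=0x74=116: acc |= 116<<7 -> acc=14889 shift=14 [end]
Varint 2: bytes[2:4] = A9 74 -> value 14889 (2 byte(s))
  byte[4]=0xD9 cont=1 payload=0x59=89: acc |= 89<<0 -> acc=89 shift=7
  byte[5]=0xE0 cont=1 payload=0x60=96: acc |= 96<<7 -> acc=12377 shift=14
  byte[6]=0x51 cont=0 payload=0x51=81: acc |= 81<<14 -> acc=1339481 shift=21 [end]
Varint 3: bytes[4:7] = D9 E0 51 -> value 1339481 (3 byte(s))

Answer: 2395 14889 1339481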